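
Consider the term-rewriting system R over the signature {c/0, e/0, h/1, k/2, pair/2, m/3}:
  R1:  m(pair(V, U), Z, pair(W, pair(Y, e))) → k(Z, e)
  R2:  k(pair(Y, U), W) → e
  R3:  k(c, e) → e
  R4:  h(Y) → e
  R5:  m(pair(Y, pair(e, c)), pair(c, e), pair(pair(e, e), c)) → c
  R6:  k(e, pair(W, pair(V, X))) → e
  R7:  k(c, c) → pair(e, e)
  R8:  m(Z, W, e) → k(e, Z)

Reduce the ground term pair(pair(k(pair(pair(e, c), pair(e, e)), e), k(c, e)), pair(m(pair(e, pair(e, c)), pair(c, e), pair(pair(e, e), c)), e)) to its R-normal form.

pair(pair(e, e), pair(c, e))

1. pair(pair(k(pair(pair(e, c), pair(e, e)), e), k(c, e)), pair(m(pair(e, pair(e, c)), pair(c, e), pair(pair(e, e), c)), e))  →  pair(pair(e, k(c, e)), pair(m(pair(e, pair(e, c)), pair(c, e), pair(pair(e, e), c)), e))   [R2 at 1.1]
2. pair(pair(e, k(c, e)), pair(m(pair(e, pair(e, c)), pair(c, e), pair(pair(e, e), c)), e))  →  pair(pair(e, e), pair(m(pair(e, pair(e, c)), pair(c, e), pair(pair(e, e), c)), e))   [R3 at 1.2]
3. pair(pair(e, e), pair(m(pair(e, pair(e, c)), pair(c, e), pair(pair(e, e), c)), e))  →  pair(pair(e, e), pair(c, e))   [R5 at 2.1]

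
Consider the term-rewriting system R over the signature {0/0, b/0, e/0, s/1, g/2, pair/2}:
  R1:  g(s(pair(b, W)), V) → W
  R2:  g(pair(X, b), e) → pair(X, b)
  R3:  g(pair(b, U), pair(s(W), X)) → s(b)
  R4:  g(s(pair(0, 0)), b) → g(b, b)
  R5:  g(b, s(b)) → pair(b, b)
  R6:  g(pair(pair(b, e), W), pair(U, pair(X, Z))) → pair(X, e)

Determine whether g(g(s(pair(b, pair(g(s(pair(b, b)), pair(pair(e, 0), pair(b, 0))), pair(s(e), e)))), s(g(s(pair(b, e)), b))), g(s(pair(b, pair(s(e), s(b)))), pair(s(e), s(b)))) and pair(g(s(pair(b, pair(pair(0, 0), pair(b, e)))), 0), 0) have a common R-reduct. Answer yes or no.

Reduce t₁ = g(g(s(pair(b, pair(g(s(pair(b, b)), pair(pair(e, 0), pair(b, 0))), pair(s(e), e)))), s(g(s(pair(b, e)), b))), g(s(pair(b, pair(s(e), s(b)))), pair(s(e), s(b)))):
1. g(g(s(pair(b, pair(g(s(pair(b, b)), pair(pair(e, 0), pair(b, 0))), pair(s(e), e)))), s(g(s(pair(b, e)), b))), g(s(pair(b, pair(s(e), s(b)))), pair(s(e), s(b))))  →  g(pair(g(s(pair(b, b)), pair(pair(e, 0), pair(b, 0))), pair(s(e), e)), g(s(pair(b, pair(s(e), s(b)))), pair(s(e), s(b))))   [R1 at 1]
2. g(pair(g(s(pair(b, b)), pair(pair(e, 0), pair(b, 0))), pair(s(e), e)), g(s(pair(b, pair(s(e), s(b)))), pair(s(e), s(b))))  →  g(pair(b, pair(s(e), e)), g(s(pair(b, pair(s(e), s(b)))), pair(s(e), s(b))))   [R1 at 1.1]
3. g(pair(b, pair(s(e), e)), g(s(pair(b, pair(s(e), s(b)))), pair(s(e), s(b))))  →  g(pair(b, pair(s(e), e)), pair(s(e), s(b)))   [R1 at 2]
4. g(pair(b, pair(s(e), e)), pair(s(e), s(b)))  →  s(b)   [R3 at ε]

Reduce t₂ = pair(g(s(pair(b, pair(pair(0, 0), pair(b, e)))), 0), 0):
1. pair(g(s(pair(b, pair(pair(0, 0), pair(b, e)))), 0), 0)  →  pair(pair(pair(0, 0), pair(b, e)), 0)   [R1 at 1]

no — NF(t₁) = s(b), NF(t₂) = pair(pair(pair(0, 0), pair(b, e)), 0)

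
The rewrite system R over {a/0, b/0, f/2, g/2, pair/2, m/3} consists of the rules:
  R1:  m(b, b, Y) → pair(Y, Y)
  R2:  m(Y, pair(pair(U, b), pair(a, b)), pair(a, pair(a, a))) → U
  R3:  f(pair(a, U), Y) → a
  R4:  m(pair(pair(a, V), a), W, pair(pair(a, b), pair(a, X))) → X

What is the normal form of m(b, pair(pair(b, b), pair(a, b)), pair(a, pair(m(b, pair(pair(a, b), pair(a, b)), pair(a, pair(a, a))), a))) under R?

1. m(b, pair(pair(b, b), pair(a, b)), pair(a, pair(m(b, pair(pair(a, b), pair(a, b)), pair(a, pair(a, a))), a)))  →  m(b, pair(pair(b, b), pair(a, b)), pair(a, pair(a, a)))   [R2 at 3.2.1]
2. m(b, pair(pair(b, b), pair(a, b)), pair(a, pair(a, a)))  →  b   [R2 at ε]

b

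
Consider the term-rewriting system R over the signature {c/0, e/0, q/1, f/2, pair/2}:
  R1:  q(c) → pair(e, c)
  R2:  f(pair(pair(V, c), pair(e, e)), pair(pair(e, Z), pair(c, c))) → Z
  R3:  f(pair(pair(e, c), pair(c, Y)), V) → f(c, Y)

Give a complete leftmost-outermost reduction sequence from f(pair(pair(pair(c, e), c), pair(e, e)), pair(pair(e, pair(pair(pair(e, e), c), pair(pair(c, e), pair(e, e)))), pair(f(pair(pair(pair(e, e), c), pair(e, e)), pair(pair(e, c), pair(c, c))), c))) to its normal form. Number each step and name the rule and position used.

pair(pair(pair(e, e), c), pair(pair(c, e), pair(e, e)))

1. f(pair(pair(pair(c, e), c), pair(e, e)), pair(pair(e, pair(pair(pair(e, e), c), pair(pair(c, e), pair(e, e)))), pair(f(pair(pair(pair(e, e), c), pair(e, e)), pair(pair(e, c), pair(c, c))), c)))  →  f(pair(pair(pair(c, e), c), pair(e, e)), pair(pair(e, pair(pair(pair(e, e), c), pair(pair(c, e), pair(e, e)))), pair(c, c)))   [R2 at 2.2.1]
2. f(pair(pair(pair(c, e), c), pair(e, e)), pair(pair(e, pair(pair(pair(e, e), c), pair(pair(c, e), pair(e, e)))), pair(c, c)))  →  pair(pair(pair(e, e), c), pair(pair(c, e), pair(e, e)))   [R2 at ε]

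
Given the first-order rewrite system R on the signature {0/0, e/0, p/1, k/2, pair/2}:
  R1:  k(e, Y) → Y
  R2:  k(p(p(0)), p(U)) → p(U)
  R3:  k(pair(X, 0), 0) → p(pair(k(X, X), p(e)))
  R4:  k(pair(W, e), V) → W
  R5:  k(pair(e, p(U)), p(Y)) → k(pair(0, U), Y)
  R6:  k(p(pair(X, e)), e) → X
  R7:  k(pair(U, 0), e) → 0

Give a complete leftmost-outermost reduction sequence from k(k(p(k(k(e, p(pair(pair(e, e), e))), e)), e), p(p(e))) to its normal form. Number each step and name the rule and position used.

p(p(e))

1. k(k(p(k(k(e, p(pair(pair(e, e), e))), e)), e), p(p(e)))  →  k(k(p(k(p(pair(pair(e, e), e)), e)), e), p(p(e)))   [R1 at 1.1.1.1]
2. k(k(p(k(p(pair(pair(e, e), e)), e)), e), p(p(e)))  →  k(k(p(pair(e, e)), e), p(p(e)))   [R6 at 1.1.1]
3. k(k(p(pair(e, e)), e), p(p(e)))  →  k(e, p(p(e)))   [R6 at 1]
4. k(e, p(p(e)))  →  p(p(e))   [R1 at ε]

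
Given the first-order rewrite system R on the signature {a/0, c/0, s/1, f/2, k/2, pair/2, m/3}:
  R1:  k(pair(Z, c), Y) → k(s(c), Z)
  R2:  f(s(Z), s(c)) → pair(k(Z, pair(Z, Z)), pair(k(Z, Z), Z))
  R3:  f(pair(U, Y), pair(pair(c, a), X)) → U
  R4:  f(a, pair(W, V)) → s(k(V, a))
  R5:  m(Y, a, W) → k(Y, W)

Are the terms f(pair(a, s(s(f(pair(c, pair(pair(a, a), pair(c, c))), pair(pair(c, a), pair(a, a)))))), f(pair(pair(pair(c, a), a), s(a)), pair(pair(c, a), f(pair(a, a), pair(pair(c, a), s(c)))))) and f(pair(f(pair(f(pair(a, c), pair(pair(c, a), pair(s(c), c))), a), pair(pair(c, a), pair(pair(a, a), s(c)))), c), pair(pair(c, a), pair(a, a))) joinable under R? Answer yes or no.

Reduce t₁ = f(pair(a, s(s(f(pair(c, pair(pair(a, a), pair(c, c))), pair(pair(c, a), pair(a, a)))))), f(pair(pair(pair(c, a), a), s(a)), pair(pair(c, a), f(pair(a, a), pair(pair(c, a), s(c)))))):
1. f(pair(a, s(s(f(pair(c, pair(pair(a, a), pair(c, c))), pair(pair(c, a), pair(a, a)))))), f(pair(pair(pair(c, a), a), s(a)), pair(pair(c, a), f(pair(a, a), pair(pair(c, a), s(c))))))  →  f(pair(a, s(s(c))), f(pair(pair(pair(c, a), a), s(a)), pair(pair(c, a), f(pair(a, a), pair(pair(c, a), s(c))))))   [R3 at 1.2.1.1]
2. f(pair(a, s(s(c))), f(pair(pair(pair(c, a), a), s(a)), pair(pair(c, a), f(pair(a, a), pair(pair(c, a), s(c))))))  →  f(pair(a, s(s(c))), pair(pair(c, a), a))   [R3 at 2]
3. f(pair(a, s(s(c))), pair(pair(c, a), a))  →  a   [R3 at ε]

Reduce t₂ = f(pair(f(pair(f(pair(a, c), pair(pair(c, a), pair(s(c), c))), a), pair(pair(c, a), pair(pair(a, a), s(c)))), c), pair(pair(c, a), pair(a, a))):
1. f(pair(f(pair(f(pair(a, c), pair(pair(c, a), pair(s(c), c))), a), pair(pair(c, a), pair(pair(a, a), s(c)))), c), pair(pair(c, a), pair(a, a)))  →  f(pair(f(pair(a, c), pair(pair(c, a), pair(s(c), c))), a), pair(pair(c, a), pair(pair(a, a), s(c))))   [R3 at ε]
2. f(pair(f(pair(a, c), pair(pair(c, a), pair(s(c), c))), a), pair(pair(c, a), pair(pair(a, a), s(c))))  →  f(pair(a, c), pair(pair(c, a), pair(s(c), c)))   [R3 at ε]
3. f(pair(a, c), pair(pair(c, a), pair(s(c), c)))  →  a   [R3 at ε]

yes — NF(t₁) = a, NF(t₂) = a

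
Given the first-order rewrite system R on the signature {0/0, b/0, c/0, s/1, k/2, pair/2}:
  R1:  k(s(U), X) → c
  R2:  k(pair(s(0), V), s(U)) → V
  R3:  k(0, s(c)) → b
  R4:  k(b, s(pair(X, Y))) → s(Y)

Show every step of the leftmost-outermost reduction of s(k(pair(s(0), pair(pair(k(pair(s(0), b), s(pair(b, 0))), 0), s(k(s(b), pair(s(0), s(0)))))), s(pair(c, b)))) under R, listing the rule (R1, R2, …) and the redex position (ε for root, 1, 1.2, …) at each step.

1. s(k(pair(s(0), pair(pair(k(pair(s(0), b), s(pair(b, 0))), 0), s(k(s(b), pair(s(0), s(0)))))), s(pair(c, b))))  →  s(pair(pair(k(pair(s(0), b), s(pair(b, 0))), 0), s(k(s(b), pair(s(0), s(0))))))   [R2 at 1]
2. s(pair(pair(k(pair(s(0), b), s(pair(b, 0))), 0), s(k(s(b), pair(s(0), s(0))))))  →  s(pair(pair(b, 0), s(k(s(b), pair(s(0), s(0))))))   [R2 at 1.1.1]
3. s(pair(pair(b, 0), s(k(s(b), pair(s(0), s(0))))))  →  s(pair(pair(b, 0), s(c)))   [R1 at 1.2.1]

s(pair(pair(b, 0), s(c)))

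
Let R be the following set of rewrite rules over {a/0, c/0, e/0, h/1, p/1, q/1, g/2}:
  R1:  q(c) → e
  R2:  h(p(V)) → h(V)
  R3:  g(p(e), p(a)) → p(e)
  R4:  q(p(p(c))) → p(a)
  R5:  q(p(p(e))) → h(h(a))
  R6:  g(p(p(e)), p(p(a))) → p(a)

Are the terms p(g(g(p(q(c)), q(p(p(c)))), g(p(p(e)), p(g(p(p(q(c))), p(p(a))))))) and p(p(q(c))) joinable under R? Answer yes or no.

yes — NF(t₁) = p(p(e)), NF(t₂) = p(p(e))

Reduce t₁ = p(g(g(p(q(c)), q(p(p(c)))), g(p(p(e)), p(g(p(p(q(c))), p(p(a))))))):
1. p(g(g(p(q(c)), q(p(p(c)))), g(p(p(e)), p(g(p(p(q(c))), p(p(a)))))))  →  p(g(g(p(e), q(p(p(c)))), g(p(p(e)), p(g(p(p(q(c))), p(p(a)))))))   [R1 at 1.1.1.1]
2. p(g(g(p(e), q(p(p(c)))), g(p(p(e)), p(g(p(p(q(c))), p(p(a)))))))  →  p(g(g(p(e), p(a)), g(p(p(e)), p(g(p(p(q(c))), p(p(a)))))))   [R4 at 1.1.2]
3. p(g(g(p(e), p(a)), g(p(p(e)), p(g(p(p(q(c))), p(p(a)))))))  →  p(g(p(e), g(p(p(e)), p(g(p(p(q(c))), p(p(a)))))))   [R3 at 1.1]
4. p(g(p(e), g(p(p(e)), p(g(p(p(q(c))), p(p(a)))))))  →  p(g(p(e), g(p(p(e)), p(g(p(p(e)), p(p(a)))))))   [R1 at 1.2.2.1.1.1.1]
5. p(g(p(e), g(p(p(e)), p(g(p(p(e)), p(p(a)))))))  →  p(g(p(e), g(p(p(e)), p(p(a)))))   [R6 at 1.2.2.1]
6. p(g(p(e), g(p(p(e)), p(p(a)))))  →  p(g(p(e), p(a)))   [R6 at 1.2]
7. p(g(p(e), p(a)))  →  p(p(e))   [R3 at 1]

Reduce t₂ = p(p(q(c))):
1. p(p(q(c)))  →  p(p(e))   [R1 at 1.1]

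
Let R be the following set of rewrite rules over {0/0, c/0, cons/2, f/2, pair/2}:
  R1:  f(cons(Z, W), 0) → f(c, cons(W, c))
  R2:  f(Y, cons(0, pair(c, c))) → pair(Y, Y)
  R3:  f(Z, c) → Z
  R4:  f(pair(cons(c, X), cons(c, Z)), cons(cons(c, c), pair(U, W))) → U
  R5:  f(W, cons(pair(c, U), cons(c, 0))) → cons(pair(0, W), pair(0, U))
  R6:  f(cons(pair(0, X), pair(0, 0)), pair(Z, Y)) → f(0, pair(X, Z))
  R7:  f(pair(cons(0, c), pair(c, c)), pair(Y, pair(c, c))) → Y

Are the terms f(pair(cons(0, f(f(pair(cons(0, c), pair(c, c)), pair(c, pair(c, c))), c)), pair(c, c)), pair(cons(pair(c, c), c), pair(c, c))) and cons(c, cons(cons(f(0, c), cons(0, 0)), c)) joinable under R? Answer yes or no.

Reduce t₁ = f(pair(cons(0, f(f(pair(cons(0, c), pair(c, c)), pair(c, pair(c, c))), c)), pair(c, c)), pair(cons(pair(c, c), c), pair(c, c))):
1. f(pair(cons(0, f(f(pair(cons(0, c), pair(c, c)), pair(c, pair(c, c))), c)), pair(c, c)), pair(cons(pair(c, c), c), pair(c, c)))  →  f(pair(cons(0, f(pair(cons(0, c), pair(c, c)), pair(c, pair(c, c)))), pair(c, c)), pair(cons(pair(c, c), c), pair(c, c)))   [R3 at 1.1.2]
2. f(pair(cons(0, f(pair(cons(0, c), pair(c, c)), pair(c, pair(c, c)))), pair(c, c)), pair(cons(pair(c, c), c), pair(c, c)))  →  f(pair(cons(0, c), pair(c, c)), pair(cons(pair(c, c), c), pair(c, c)))   [R7 at 1.1.2]
3. f(pair(cons(0, c), pair(c, c)), pair(cons(pair(c, c), c), pair(c, c)))  →  cons(pair(c, c), c)   [R7 at ε]

Reduce t₂ = cons(c, cons(cons(f(0, c), cons(0, 0)), c)):
1. cons(c, cons(cons(f(0, c), cons(0, 0)), c))  →  cons(c, cons(cons(0, cons(0, 0)), c))   [R3 at 2.1.1]

no — NF(t₁) = cons(pair(c, c), c), NF(t₂) = cons(c, cons(cons(0, cons(0, 0)), c))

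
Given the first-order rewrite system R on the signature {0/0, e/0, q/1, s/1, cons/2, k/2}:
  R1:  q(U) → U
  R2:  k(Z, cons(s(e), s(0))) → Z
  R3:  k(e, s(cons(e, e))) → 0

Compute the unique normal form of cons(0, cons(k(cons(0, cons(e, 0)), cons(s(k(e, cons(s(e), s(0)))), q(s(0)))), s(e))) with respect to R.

1. cons(0, cons(k(cons(0, cons(e, 0)), cons(s(k(e, cons(s(e), s(0)))), q(s(0)))), s(e)))  →  cons(0, cons(k(cons(0, cons(e, 0)), cons(s(e), q(s(0)))), s(e)))   [R2 at 2.1.2.1.1]
2. cons(0, cons(k(cons(0, cons(e, 0)), cons(s(e), q(s(0)))), s(e)))  →  cons(0, cons(k(cons(0, cons(e, 0)), cons(s(e), s(0))), s(e)))   [R1 at 2.1.2.2]
3. cons(0, cons(k(cons(0, cons(e, 0)), cons(s(e), s(0))), s(e)))  →  cons(0, cons(cons(0, cons(e, 0)), s(e)))   [R2 at 2.1]

cons(0, cons(cons(0, cons(e, 0)), s(e)))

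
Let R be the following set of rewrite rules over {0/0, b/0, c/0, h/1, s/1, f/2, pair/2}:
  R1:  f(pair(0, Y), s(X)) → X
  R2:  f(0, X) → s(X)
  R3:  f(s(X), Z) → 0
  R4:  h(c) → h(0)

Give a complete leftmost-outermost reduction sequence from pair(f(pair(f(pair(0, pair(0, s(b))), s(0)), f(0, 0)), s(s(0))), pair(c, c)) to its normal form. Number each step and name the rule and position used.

pair(s(0), pair(c, c))

1. pair(f(pair(f(pair(0, pair(0, s(b))), s(0)), f(0, 0)), s(s(0))), pair(c, c))  →  pair(f(pair(0, f(0, 0)), s(s(0))), pair(c, c))   [R1 at 1.1.1]
2. pair(f(pair(0, f(0, 0)), s(s(0))), pair(c, c))  →  pair(s(0), pair(c, c))   [R1 at 1]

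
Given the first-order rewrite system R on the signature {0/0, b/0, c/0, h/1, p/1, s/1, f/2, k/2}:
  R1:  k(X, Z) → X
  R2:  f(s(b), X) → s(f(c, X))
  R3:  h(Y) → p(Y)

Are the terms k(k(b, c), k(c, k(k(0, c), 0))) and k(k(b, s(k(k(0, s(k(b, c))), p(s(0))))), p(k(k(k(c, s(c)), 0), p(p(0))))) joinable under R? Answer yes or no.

yes — NF(t₁) = b, NF(t₂) = b

Reduce t₁ = k(k(b, c), k(c, k(k(0, c), 0))):
1. k(k(b, c), k(c, k(k(0, c), 0)))  →  k(b, c)   [R1 at ε]
2. k(b, c)  →  b   [R1 at ε]

Reduce t₂ = k(k(b, s(k(k(0, s(k(b, c))), p(s(0))))), p(k(k(k(c, s(c)), 0), p(p(0))))):
1. k(k(b, s(k(k(0, s(k(b, c))), p(s(0))))), p(k(k(k(c, s(c)), 0), p(p(0)))))  →  k(b, s(k(k(0, s(k(b, c))), p(s(0)))))   [R1 at ε]
2. k(b, s(k(k(0, s(k(b, c))), p(s(0)))))  →  b   [R1 at ε]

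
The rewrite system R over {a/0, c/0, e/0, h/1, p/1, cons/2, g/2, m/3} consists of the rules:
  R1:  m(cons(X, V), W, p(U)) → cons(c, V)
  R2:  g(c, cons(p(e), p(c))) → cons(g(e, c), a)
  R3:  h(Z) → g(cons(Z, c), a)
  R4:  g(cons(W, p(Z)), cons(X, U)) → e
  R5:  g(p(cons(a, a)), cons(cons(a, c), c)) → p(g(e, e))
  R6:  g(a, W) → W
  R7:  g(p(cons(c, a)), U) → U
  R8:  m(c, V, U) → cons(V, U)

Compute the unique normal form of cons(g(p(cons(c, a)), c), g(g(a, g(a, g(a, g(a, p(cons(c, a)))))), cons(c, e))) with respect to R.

cons(c, cons(c, e))

1. cons(g(p(cons(c, a)), c), g(g(a, g(a, g(a, g(a, p(cons(c, a)))))), cons(c, e)))  →  cons(c, g(g(a, g(a, g(a, g(a, p(cons(c, a)))))), cons(c, e)))   [R7 at 1]
2. cons(c, g(g(a, g(a, g(a, g(a, p(cons(c, a)))))), cons(c, e)))  →  cons(c, g(g(a, g(a, g(a, p(cons(c, a))))), cons(c, e)))   [R6 at 2.1]
3. cons(c, g(g(a, g(a, g(a, p(cons(c, a))))), cons(c, e)))  →  cons(c, g(g(a, g(a, p(cons(c, a)))), cons(c, e)))   [R6 at 2.1]
4. cons(c, g(g(a, g(a, p(cons(c, a)))), cons(c, e)))  →  cons(c, g(g(a, p(cons(c, a))), cons(c, e)))   [R6 at 2.1]
5. cons(c, g(g(a, p(cons(c, a))), cons(c, e)))  →  cons(c, g(p(cons(c, a)), cons(c, e)))   [R6 at 2.1]
6. cons(c, g(p(cons(c, a)), cons(c, e)))  →  cons(c, cons(c, e))   [R7 at 2]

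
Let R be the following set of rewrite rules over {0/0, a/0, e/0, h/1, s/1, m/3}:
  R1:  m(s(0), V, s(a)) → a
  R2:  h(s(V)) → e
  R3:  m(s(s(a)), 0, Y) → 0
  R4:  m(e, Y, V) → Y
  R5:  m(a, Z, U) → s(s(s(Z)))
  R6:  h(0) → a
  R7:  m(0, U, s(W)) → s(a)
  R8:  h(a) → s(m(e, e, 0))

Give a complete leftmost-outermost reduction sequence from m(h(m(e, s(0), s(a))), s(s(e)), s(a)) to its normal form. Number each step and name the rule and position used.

1. m(h(m(e, s(0), s(a))), s(s(e)), s(a))  →  m(h(s(0)), s(s(e)), s(a))   [R4 at 1.1]
2. m(h(s(0)), s(s(e)), s(a))  →  m(e, s(s(e)), s(a))   [R2 at 1]
3. m(e, s(s(e)), s(a))  →  s(s(e))   [R4 at ε]

s(s(e))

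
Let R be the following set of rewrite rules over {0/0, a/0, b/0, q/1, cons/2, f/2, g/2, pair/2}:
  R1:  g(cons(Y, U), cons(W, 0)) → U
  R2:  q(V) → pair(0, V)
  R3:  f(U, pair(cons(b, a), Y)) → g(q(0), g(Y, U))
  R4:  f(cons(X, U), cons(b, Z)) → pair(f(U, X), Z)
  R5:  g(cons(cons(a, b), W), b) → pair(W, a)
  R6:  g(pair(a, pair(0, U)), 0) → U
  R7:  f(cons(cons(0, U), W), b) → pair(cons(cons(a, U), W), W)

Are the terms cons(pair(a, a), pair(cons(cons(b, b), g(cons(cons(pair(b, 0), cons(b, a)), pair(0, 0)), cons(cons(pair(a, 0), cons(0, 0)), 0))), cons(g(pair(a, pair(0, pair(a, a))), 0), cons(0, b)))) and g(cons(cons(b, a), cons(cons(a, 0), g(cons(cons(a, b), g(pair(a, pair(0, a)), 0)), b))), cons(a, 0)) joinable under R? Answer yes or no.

no — NF(t₁) = cons(pair(a, a), pair(cons(cons(b, b), pair(0, 0)), cons(pair(a, a), cons(0, b)))), NF(t₂) = cons(cons(a, 0), pair(a, a))

Reduce t₁ = cons(pair(a, a), pair(cons(cons(b, b), g(cons(cons(pair(b, 0), cons(b, a)), pair(0, 0)), cons(cons(pair(a, 0), cons(0, 0)), 0))), cons(g(pair(a, pair(0, pair(a, a))), 0), cons(0, b)))):
1. cons(pair(a, a), pair(cons(cons(b, b), g(cons(cons(pair(b, 0), cons(b, a)), pair(0, 0)), cons(cons(pair(a, 0), cons(0, 0)), 0))), cons(g(pair(a, pair(0, pair(a, a))), 0), cons(0, b))))  →  cons(pair(a, a), pair(cons(cons(b, b), pair(0, 0)), cons(g(pair(a, pair(0, pair(a, a))), 0), cons(0, b))))   [R1 at 2.1.2]
2. cons(pair(a, a), pair(cons(cons(b, b), pair(0, 0)), cons(g(pair(a, pair(0, pair(a, a))), 0), cons(0, b))))  →  cons(pair(a, a), pair(cons(cons(b, b), pair(0, 0)), cons(pair(a, a), cons(0, b))))   [R6 at 2.2.1]

Reduce t₂ = g(cons(cons(b, a), cons(cons(a, 0), g(cons(cons(a, b), g(pair(a, pair(0, a)), 0)), b))), cons(a, 0)):
1. g(cons(cons(b, a), cons(cons(a, 0), g(cons(cons(a, b), g(pair(a, pair(0, a)), 0)), b))), cons(a, 0))  →  cons(cons(a, 0), g(cons(cons(a, b), g(pair(a, pair(0, a)), 0)), b))   [R1 at ε]
2. cons(cons(a, 0), g(cons(cons(a, b), g(pair(a, pair(0, a)), 0)), b))  →  cons(cons(a, 0), pair(g(pair(a, pair(0, a)), 0), a))   [R5 at 2]
3. cons(cons(a, 0), pair(g(pair(a, pair(0, a)), 0), a))  →  cons(cons(a, 0), pair(a, a))   [R6 at 2.1]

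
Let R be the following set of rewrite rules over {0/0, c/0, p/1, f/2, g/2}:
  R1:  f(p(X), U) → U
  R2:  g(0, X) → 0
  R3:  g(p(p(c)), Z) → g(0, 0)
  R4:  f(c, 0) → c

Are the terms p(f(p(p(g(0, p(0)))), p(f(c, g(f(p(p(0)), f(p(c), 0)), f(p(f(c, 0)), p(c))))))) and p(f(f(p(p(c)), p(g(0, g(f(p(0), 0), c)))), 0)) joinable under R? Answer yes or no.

Reduce t₁ = p(f(p(p(g(0, p(0)))), p(f(c, g(f(p(p(0)), f(p(c), 0)), f(p(f(c, 0)), p(c))))))):
1. p(f(p(p(g(0, p(0)))), p(f(c, g(f(p(p(0)), f(p(c), 0)), f(p(f(c, 0)), p(c)))))))  →  p(p(f(c, g(f(p(p(0)), f(p(c), 0)), f(p(f(c, 0)), p(c))))))   [R1 at 1]
2. p(p(f(c, g(f(p(p(0)), f(p(c), 0)), f(p(f(c, 0)), p(c))))))  →  p(p(f(c, g(f(p(c), 0), f(p(f(c, 0)), p(c))))))   [R1 at 1.1.2.1]
3. p(p(f(c, g(f(p(c), 0), f(p(f(c, 0)), p(c))))))  →  p(p(f(c, g(0, f(p(f(c, 0)), p(c))))))   [R1 at 1.1.2.1]
4. p(p(f(c, g(0, f(p(f(c, 0)), p(c))))))  →  p(p(f(c, 0)))   [R2 at 1.1.2]
5. p(p(f(c, 0)))  →  p(p(c))   [R4 at 1.1]

Reduce t₂ = p(f(f(p(p(c)), p(g(0, g(f(p(0), 0), c)))), 0)):
1. p(f(f(p(p(c)), p(g(0, g(f(p(0), 0), c)))), 0))  →  p(f(p(g(0, g(f(p(0), 0), c))), 0))   [R1 at 1.1]
2. p(f(p(g(0, g(f(p(0), 0), c))), 0))  →  p(0)   [R1 at 1]

no — NF(t₁) = p(p(c)), NF(t₂) = p(0)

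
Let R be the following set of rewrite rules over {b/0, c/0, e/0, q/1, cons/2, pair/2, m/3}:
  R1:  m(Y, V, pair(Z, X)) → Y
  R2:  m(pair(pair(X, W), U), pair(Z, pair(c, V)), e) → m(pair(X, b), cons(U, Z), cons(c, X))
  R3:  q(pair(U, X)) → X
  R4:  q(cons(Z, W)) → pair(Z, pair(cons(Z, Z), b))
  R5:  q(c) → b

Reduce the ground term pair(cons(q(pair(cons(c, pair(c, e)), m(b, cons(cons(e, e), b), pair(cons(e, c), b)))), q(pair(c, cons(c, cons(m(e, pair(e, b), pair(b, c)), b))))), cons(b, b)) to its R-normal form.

1. pair(cons(q(pair(cons(c, pair(c, e)), m(b, cons(cons(e, e), b), pair(cons(e, c), b)))), q(pair(c, cons(c, cons(m(e, pair(e, b), pair(b, c)), b))))), cons(b, b))  →  pair(cons(m(b, cons(cons(e, e), b), pair(cons(e, c), b)), q(pair(c, cons(c, cons(m(e, pair(e, b), pair(b, c)), b))))), cons(b, b))   [R3 at 1.1]
2. pair(cons(m(b, cons(cons(e, e), b), pair(cons(e, c), b)), q(pair(c, cons(c, cons(m(e, pair(e, b), pair(b, c)), b))))), cons(b, b))  →  pair(cons(b, q(pair(c, cons(c, cons(m(e, pair(e, b), pair(b, c)), b))))), cons(b, b))   [R1 at 1.1]
3. pair(cons(b, q(pair(c, cons(c, cons(m(e, pair(e, b), pair(b, c)), b))))), cons(b, b))  →  pair(cons(b, cons(c, cons(m(e, pair(e, b), pair(b, c)), b))), cons(b, b))   [R3 at 1.2]
4. pair(cons(b, cons(c, cons(m(e, pair(e, b), pair(b, c)), b))), cons(b, b))  →  pair(cons(b, cons(c, cons(e, b))), cons(b, b))   [R1 at 1.2.2.1]

pair(cons(b, cons(c, cons(e, b))), cons(b, b))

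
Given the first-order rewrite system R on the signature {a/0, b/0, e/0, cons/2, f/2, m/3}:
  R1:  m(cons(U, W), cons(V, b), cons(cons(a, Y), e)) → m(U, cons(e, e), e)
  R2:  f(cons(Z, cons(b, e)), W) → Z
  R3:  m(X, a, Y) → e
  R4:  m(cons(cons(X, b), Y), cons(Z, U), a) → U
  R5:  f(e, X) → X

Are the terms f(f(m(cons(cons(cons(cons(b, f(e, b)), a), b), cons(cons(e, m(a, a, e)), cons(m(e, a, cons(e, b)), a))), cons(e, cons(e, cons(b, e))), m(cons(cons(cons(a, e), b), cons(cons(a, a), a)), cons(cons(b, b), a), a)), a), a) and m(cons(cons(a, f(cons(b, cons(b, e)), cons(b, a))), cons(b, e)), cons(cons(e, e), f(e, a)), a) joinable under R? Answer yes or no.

Reduce t₁ = f(f(m(cons(cons(cons(cons(b, f(e, b)), a), b), cons(cons(e, m(a, a, e)), cons(m(e, a, cons(e, b)), a))), cons(e, cons(e, cons(b, e))), m(cons(cons(cons(a, e), b), cons(cons(a, a), a)), cons(cons(b, b), a), a)), a), a):
1. f(f(m(cons(cons(cons(cons(b, f(e, b)), a), b), cons(cons(e, m(a, a, e)), cons(m(e, a, cons(e, b)), a))), cons(e, cons(e, cons(b, e))), m(cons(cons(cons(a, e), b), cons(cons(a, a), a)), cons(cons(b, b), a), a)), a), a)  →  f(f(m(cons(cons(cons(cons(b, b), a), b), cons(cons(e, m(a, a, e)), cons(m(e, a, cons(e, b)), a))), cons(e, cons(e, cons(b, e))), m(cons(cons(cons(a, e), b), cons(cons(a, a), a)), cons(cons(b, b), a), a)), a), a)   [R5 at 1.1.1.1.1.1.2]
2. f(f(m(cons(cons(cons(cons(b, b), a), b), cons(cons(e, m(a, a, e)), cons(m(e, a, cons(e, b)), a))), cons(e, cons(e, cons(b, e))), m(cons(cons(cons(a, e), b), cons(cons(a, a), a)), cons(cons(b, b), a), a)), a), a)  →  f(f(m(cons(cons(cons(cons(b, b), a), b), cons(cons(e, e), cons(m(e, a, cons(e, b)), a))), cons(e, cons(e, cons(b, e))), m(cons(cons(cons(a, e), b), cons(cons(a, a), a)), cons(cons(b, b), a), a)), a), a)   [R3 at 1.1.1.2.1.2]
3. f(f(m(cons(cons(cons(cons(b, b), a), b), cons(cons(e, e), cons(m(e, a, cons(e, b)), a))), cons(e, cons(e, cons(b, e))), m(cons(cons(cons(a, e), b), cons(cons(a, a), a)), cons(cons(b, b), a), a)), a), a)  →  f(f(m(cons(cons(cons(cons(b, b), a), b), cons(cons(e, e), cons(e, a))), cons(e, cons(e, cons(b, e))), m(cons(cons(cons(a, e), b), cons(cons(a, a), a)), cons(cons(b, b), a), a)), a), a)   [R3 at 1.1.1.2.2.1]
4. f(f(m(cons(cons(cons(cons(b, b), a), b), cons(cons(e, e), cons(e, a))), cons(e, cons(e, cons(b, e))), m(cons(cons(cons(a, e), b), cons(cons(a, a), a)), cons(cons(b, b), a), a)), a), a)  →  f(f(m(cons(cons(cons(cons(b, b), a), b), cons(cons(e, e), cons(e, a))), cons(e, cons(e, cons(b, e))), a), a), a)   [R4 at 1.1.3]
5. f(f(m(cons(cons(cons(cons(b, b), a), b), cons(cons(e, e), cons(e, a))), cons(e, cons(e, cons(b, e))), a), a), a)  →  f(f(cons(e, cons(b, e)), a), a)   [R4 at 1.1]
6. f(f(cons(e, cons(b, e)), a), a)  →  f(e, a)   [R2 at 1]
7. f(e, a)  →  a   [R5 at ε]

Reduce t₂ = m(cons(cons(a, f(cons(b, cons(b, e)), cons(b, a))), cons(b, e)), cons(cons(e, e), f(e, a)), a):
1. m(cons(cons(a, f(cons(b, cons(b, e)), cons(b, a))), cons(b, e)), cons(cons(e, e), f(e, a)), a)  →  m(cons(cons(a, b), cons(b, e)), cons(cons(e, e), f(e, a)), a)   [R2 at 1.1.2]
2. m(cons(cons(a, b), cons(b, e)), cons(cons(e, e), f(e, a)), a)  →  f(e, a)   [R4 at ε]
3. f(e, a)  →  a   [R5 at ε]

yes — NF(t₁) = a, NF(t₂) = a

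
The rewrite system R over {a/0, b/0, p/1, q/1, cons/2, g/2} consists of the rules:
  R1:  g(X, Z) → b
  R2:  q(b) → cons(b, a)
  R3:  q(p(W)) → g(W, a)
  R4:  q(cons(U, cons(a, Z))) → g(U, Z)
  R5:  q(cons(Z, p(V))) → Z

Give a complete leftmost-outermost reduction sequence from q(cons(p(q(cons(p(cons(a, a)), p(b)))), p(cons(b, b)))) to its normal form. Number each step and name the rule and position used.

1. q(cons(p(q(cons(p(cons(a, a)), p(b)))), p(cons(b, b))))  →  p(q(cons(p(cons(a, a)), p(b))))   [R5 at ε]
2. p(q(cons(p(cons(a, a)), p(b))))  →  p(p(cons(a, a)))   [R5 at 1]

p(p(cons(a, a)))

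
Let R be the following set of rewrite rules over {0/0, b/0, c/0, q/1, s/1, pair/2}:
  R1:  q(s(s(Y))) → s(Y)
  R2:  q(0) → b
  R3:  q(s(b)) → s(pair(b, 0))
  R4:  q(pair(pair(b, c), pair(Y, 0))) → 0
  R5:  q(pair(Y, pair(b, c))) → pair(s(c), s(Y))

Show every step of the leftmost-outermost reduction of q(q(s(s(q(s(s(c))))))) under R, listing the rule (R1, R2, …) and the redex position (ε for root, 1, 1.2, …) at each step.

1. q(q(s(s(q(s(s(c)))))))  →  q(s(q(s(s(c)))))   [R1 at 1]
2. q(s(q(s(s(c)))))  →  q(s(s(c)))   [R1 at 1.1]
3. q(s(s(c)))  →  s(c)   [R1 at ε]

s(c)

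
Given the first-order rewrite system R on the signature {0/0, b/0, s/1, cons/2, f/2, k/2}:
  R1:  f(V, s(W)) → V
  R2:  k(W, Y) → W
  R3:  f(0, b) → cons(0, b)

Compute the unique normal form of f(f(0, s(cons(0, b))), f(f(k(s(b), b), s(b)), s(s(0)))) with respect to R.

1. f(f(0, s(cons(0, b))), f(f(k(s(b), b), s(b)), s(s(0))))  →  f(0, f(f(k(s(b), b), s(b)), s(s(0))))   [R1 at 1]
2. f(0, f(f(k(s(b), b), s(b)), s(s(0))))  →  f(0, f(k(s(b), b), s(b)))   [R1 at 2]
3. f(0, f(k(s(b), b), s(b)))  →  f(0, k(s(b), b))   [R1 at 2]
4. f(0, k(s(b), b))  →  f(0, s(b))   [R2 at 2]
5. f(0, s(b))  →  0   [R1 at ε]

0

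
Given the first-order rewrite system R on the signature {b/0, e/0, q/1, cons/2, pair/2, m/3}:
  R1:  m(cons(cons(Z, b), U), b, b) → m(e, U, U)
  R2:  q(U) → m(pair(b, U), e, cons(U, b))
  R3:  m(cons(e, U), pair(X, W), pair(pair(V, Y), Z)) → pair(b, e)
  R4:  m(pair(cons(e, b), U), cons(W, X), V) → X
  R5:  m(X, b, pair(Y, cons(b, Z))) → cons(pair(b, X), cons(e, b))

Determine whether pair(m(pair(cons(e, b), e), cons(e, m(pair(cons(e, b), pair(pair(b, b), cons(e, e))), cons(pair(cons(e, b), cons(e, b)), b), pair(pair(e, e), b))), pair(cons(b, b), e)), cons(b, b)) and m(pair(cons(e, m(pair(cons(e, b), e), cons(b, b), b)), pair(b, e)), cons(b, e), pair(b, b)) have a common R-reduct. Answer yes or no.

no — NF(t₁) = pair(b, cons(b, b)), NF(t₂) = e

Reduce t₁ = pair(m(pair(cons(e, b), e), cons(e, m(pair(cons(e, b), pair(pair(b, b), cons(e, e))), cons(pair(cons(e, b), cons(e, b)), b), pair(pair(e, e), b))), pair(cons(b, b), e)), cons(b, b)):
1. pair(m(pair(cons(e, b), e), cons(e, m(pair(cons(e, b), pair(pair(b, b), cons(e, e))), cons(pair(cons(e, b), cons(e, b)), b), pair(pair(e, e), b))), pair(cons(b, b), e)), cons(b, b))  →  pair(m(pair(cons(e, b), pair(pair(b, b), cons(e, e))), cons(pair(cons(e, b), cons(e, b)), b), pair(pair(e, e), b)), cons(b, b))   [R4 at 1]
2. pair(m(pair(cons(e, b), pair(pair(b, b), cons(e, e))), cons(pair(cons(e, b), cons(e, b)), b), pair(pair(e, e), b)), cons(b, b))  →  pair(b, cons(b, b))   [R4 at 1]

Reduce t₂ = m(pair(cons(e, m(pair(cons(e, b), e), cons(b, b), b)), pair(b, e)), cons(b, e), pair(b, b)):
1. m(pair(cons(e, m(pair(cons(e, b), e), cons(b, b), b)), pair(b, e)), cons(b, e), pair(b, b))  →  m(pair(cons(e, b), pair(b, e)), cons(b, e), pair(b, b))   [R4 at 1.1.2]
2. m(pair(cons(e, b), pair(b, e)), cons(b, e), pair(b, b))  →  e   [R4 at ε]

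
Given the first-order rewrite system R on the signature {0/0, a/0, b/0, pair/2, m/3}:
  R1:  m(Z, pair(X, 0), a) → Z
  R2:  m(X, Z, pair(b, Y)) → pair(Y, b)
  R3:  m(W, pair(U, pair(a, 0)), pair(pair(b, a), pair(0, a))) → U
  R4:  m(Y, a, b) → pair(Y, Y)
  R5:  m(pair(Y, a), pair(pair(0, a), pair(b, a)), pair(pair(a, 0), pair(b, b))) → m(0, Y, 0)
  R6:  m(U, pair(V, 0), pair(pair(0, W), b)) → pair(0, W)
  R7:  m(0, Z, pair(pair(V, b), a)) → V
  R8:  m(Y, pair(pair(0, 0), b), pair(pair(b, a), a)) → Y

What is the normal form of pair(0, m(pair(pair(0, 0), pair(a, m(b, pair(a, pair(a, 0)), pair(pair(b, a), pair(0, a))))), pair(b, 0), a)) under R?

1. pair(0, m(pair(pair(0, 0), pair(a, m(b, pair(a, pair(a, 0)), pair(pair(b, a), pair(0, a))))), pair(b, 0), a))  →  pair(0, pair(pair(0, 0), pair(a, m(b, pair(a, pair(a, 0)), pair(pair(b, a), pair(0, a))))))   [R1 at 2]
2. pair(0, pair(pair(0, 0), pair(a, m(b, pair(a, pair(a, 0)), pair(pair(b, a), pair(0, a))))))  →  pair(0, pair(pair(0, 0), pair(a, a)))   [R3 at 2.2.2]

pair(0, pair(pair(0, 0), pair(a, a)))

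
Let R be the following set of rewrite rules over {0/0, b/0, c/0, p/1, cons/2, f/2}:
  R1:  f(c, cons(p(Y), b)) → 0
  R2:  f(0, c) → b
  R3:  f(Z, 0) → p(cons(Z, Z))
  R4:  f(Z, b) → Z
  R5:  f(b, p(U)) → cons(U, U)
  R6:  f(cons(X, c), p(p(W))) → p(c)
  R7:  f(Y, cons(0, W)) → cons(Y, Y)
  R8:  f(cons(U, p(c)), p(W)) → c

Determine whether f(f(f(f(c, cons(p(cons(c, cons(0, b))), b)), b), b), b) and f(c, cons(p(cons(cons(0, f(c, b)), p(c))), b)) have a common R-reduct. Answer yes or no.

yes — NF(t₁) = 0, NF(t₂) = 0

Reduce t₁ = f(f(f(f(c, cons(p(cons(c, cons(0, b))), b)), b), b), b):
1. f(f(f(f(c, cons(p(cons(c, cons(0, b))), b)), b), b), b)  →  f(f(f(c, cons(p(cons(c, cons(0, b))), b)), b), b)   [R4 at ε]
2. f(f(f(c, cons(p(cons(c, cons(0, b))), b)), b), b)  →  f(f(c, cons(p(cons(c, cons(0, b))), b)), b)   [R4 at ε]
3. f(f(c, cons(p(cons(c, cons(0, b))), b)), b)  →  f(c, cons(p(cons(c, cons(0, b))), b))   [R4 at ε]
4. f(c, cons(p(cons(c, cons(0, b))), b))  →  0   [R1 at ε]

Reduce t₂ = f(c, cons(p(cons(cons(0, f(c, b)), p(c))), b)):
1. f(c, cons(p(cons(cons(0, f(c, b)), p(c))), b))  →  0   [R1 at ε]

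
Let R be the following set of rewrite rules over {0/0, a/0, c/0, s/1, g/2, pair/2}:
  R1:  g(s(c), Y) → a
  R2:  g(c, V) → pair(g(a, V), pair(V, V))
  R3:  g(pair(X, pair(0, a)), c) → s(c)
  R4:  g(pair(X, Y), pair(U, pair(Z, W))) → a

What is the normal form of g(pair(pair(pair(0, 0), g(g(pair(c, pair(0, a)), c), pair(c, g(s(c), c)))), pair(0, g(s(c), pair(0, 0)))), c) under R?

1. g(pair(pair(pair(0, 0), g(g(pair(c, pair(0, a)), c), pair(c, g(s(c), c)))), pair(0, g(s(c), pair(0, 0)))), c)  →  g(pair(pair(pair(0, 0), g(s(c), pair(c, g(s(c), c)))), pair(0, g(s(c), pair(0, 0)))), c)   [R3 at 1.1.2.1]
2. g(pair(pair(pair(0, 0), g(s(c), pair(c, g(s(c), c)))), pair(0, g(s(c), pair(0, 0)))), c)  →  g(pair(pair(pair(0, 0), a), pair(0, g(s(c), pair(0, 0)))), c)   [R1 at 1.1.2]
3. g(pair(pair(pair(0, 0), a), pair(0, g(s(c), pair(0, 0)))), c)  →  g(pair(pair(pair(0, 0), a), pair(0, a)), c)   [R1 at 1.2.2]
4. g(pair(pair(pair(0, 0), a), pair(0, a)), c)  →  s(c)   [R3 at ε]

s(c)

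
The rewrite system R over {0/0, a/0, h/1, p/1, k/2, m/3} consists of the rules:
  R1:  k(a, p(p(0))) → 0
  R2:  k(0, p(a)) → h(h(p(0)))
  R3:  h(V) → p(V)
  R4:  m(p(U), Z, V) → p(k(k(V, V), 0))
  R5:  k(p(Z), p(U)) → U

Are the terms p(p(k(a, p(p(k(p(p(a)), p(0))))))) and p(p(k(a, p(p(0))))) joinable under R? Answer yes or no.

yes — NF(t₁) = p(p(0)), NF(t₂) = p(p(0))

Reduce t₁ = p(p(k(a, p(p(k(p(p(a)), p(0))))))):
1. p(p(k(a, p(p(k(p(p(a)), p(0)))))))  →  p(p(k(a, p(p(0)))))   [R5 at 1.1.2.1.1]
2. p(p(k(a, p(p(0)))))  →  p(p(0))   [R1 at 1.1]

Reduce t₂ = p(p(k(a, p(p(0))))):
1. p(p(k(a, p(p(0)))))  →  p(p(0))   [R1 at 1.1]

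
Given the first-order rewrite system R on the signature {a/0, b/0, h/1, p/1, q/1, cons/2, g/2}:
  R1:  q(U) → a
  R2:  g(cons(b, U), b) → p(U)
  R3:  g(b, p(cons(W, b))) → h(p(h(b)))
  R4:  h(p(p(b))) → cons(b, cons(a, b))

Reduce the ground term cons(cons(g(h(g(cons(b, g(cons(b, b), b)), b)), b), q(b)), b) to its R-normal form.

cons(cons(p(cons(a, b)), a), b)

1. cons(cons(g(h(g(cons(b, g(cons(b, b), b)), b)), b), q(b)), b)  →  cons(cons(g(h(p(g(cons(b, b), b))), b), q(b)), b)   [R2 at 1.1.1.1]
2. cons(cons(g(h(p(g(cons(b, b), b))), b), q(b)), b)  →  cons(cons(g(h(p(p(b))), b), q(b)), b)   [R2 at 1.1.1.1.1]
3. cons(cons(g(h(p(p(b))), b), q(b)), b)  →  cons(cons(g(cons(b, cons(a, b)), b), q(b)), b)   [R4 at 1.1.1]
4. cons(cons(g(cons(b, cons(a, b)), b), q(b)), b)  →  cons(cons(p(cons(a, b)), q(b)), b)   [R2 at 1.1]
5. cons(cons(p(cons(a, b)), q(b)), b)  →  cons(cons(p(cons(a, b)), a), b)   [R1 at 1.2]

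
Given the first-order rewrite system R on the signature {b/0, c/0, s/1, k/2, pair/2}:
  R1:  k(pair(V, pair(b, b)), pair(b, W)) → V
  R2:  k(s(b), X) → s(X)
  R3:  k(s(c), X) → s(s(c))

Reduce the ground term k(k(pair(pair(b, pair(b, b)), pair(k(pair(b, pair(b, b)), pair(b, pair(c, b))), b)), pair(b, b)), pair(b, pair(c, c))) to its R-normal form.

1. k(k(pair(pair(b, pair(b, b)), pair(k(pair(b, pair(b, b)), pair(b, pair(c, b))), b)), pair(b, b)), pair(b, pair(c, c)))  →  k(k(pair(pair(b, pair(b, b)), pair(b, b)), pair(b, b)), pair(b, pair(c, c)))   [R1 at 1.1.2.1]
2. k(k(pair(pair(b, pair(b, b)), pair(b, b)), pair(b, b)), pair(b, pair(c, c)))  →  k(pair(b, pair(b, b)), pair(b, pair(c, c)))   [R1 at 1]
3. k(pair(b, pair(b, b)), pair(b, pair(c, c)))  →  b   [R1 at ε]

b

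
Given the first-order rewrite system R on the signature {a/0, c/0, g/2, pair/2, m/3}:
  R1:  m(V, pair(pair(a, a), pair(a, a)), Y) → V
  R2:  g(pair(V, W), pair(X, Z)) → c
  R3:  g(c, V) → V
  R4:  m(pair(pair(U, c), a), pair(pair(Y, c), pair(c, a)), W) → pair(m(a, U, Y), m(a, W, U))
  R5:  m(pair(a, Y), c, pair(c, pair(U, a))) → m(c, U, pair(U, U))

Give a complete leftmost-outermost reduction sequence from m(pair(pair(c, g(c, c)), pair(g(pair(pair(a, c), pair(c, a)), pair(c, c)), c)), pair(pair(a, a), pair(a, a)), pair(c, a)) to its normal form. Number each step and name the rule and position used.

1. m(pair(pair(c, g(c, c)), pair(g(pair(pair(a, c), pair(c, a)), pair(c, c)), c)), pair(pair(a, a), pair(a, a)), pair(c, a))  →  pair(pair(c, g(c, c)), pair(g(pair(pair(a, c), pair(c, a)), pair(c, c)), c))   [R1 at ε]
2. pair(pair(c, g(c, c)), pair(g(pair(pair(a, c), pair(c, a)), pair(c, c)), c))  →  pair(pair(c, c), pair(g(pair(pair(a, c), pair(c, a)), pair(c, c)), c))   [R3 at 1.2]
3. pair(pair(c, c), pair(g(pair(pair(a, c), pair(c, a)), pair(c, c)), c))  →  pair(pair(c, c), pair(c, c))   [R2 at 2.1]

pair(pair(c, c), pair(c, c))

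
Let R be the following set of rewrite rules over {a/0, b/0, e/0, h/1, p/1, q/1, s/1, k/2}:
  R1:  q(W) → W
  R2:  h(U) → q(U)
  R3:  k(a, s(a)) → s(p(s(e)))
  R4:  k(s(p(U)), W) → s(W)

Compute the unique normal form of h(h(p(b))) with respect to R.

1. h(h(p(b)))  →  q(h(p(b)))   [R2 at ε]
2. q(h(p(b)))  →  h(p(b))   [R1 at ε]
3. h(p(b))  →  q(p(b))   [R2 at ε]
4. q(p(b))  →  p(b)   [R1 at ε]

p(b)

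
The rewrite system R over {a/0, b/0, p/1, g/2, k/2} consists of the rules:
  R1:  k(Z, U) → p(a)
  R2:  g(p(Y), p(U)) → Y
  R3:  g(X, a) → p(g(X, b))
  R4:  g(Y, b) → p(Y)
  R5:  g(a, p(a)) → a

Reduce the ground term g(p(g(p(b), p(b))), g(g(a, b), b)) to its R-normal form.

1. g(p(g(p(b), p(b))), g(g(a, b), b))  →  g(p(b), g(g(a, b), b))   [R2 at 1.1]
2. g(p(b), g(g(a, b), b))  →  g(p(b), p(g(a, b)))   [R4 at 2]
3. g(p(b), p(g(a, b)))  →  b   [R2 at ε]

b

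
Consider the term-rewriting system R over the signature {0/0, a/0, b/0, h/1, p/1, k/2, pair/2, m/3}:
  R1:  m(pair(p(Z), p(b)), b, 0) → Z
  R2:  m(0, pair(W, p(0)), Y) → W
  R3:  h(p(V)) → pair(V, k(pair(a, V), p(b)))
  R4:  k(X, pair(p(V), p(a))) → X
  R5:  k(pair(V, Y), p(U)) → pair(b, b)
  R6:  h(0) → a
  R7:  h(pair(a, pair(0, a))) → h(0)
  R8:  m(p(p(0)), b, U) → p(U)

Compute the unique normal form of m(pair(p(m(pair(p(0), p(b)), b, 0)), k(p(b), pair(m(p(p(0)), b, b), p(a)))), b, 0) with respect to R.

0

1. m(pair(p(m(pair(p(0), p(b)), b, 0)), k(p(b), pair(m(p(p(0)), b, b), p(a)))), b, 0)  →  m(pair(p(0), k(p(b), pair(m(p(p(0)), b, b), p(a)))), b, 0)   [R1 at 1.1.1]
2. m(pair(p(0), k(p(b), pair(m(p(p(0)), b, b), p(a)))), b, 0)  →  m(pair(p(0), k(p(b), pair(p(b), p(a)))), b, 0)   [R8 at 1.2.2.1]
3. m(pair(p(0), k(p(b), pair(p(b), p(a)))), b, 0)  →  m(pair(p(0), p(b)), b, 0)   [R4 at 1.2]
4. m(pair(p(0), p(b)), b, 0)  →  0   [R1 at ε]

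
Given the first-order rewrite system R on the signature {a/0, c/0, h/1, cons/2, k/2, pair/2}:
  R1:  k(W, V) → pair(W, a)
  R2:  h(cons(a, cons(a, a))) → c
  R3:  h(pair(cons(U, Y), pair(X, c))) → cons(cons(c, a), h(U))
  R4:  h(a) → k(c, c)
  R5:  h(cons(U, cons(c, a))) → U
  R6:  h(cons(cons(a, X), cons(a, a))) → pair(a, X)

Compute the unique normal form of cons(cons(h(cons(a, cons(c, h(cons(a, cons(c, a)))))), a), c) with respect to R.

cons(cons(a, a), c)

1. cons(cons(h(cons(a, cons(c, h(cons(a, cons(c, a)))))), a), c)  →  cons(cons(h(cons(a, cons(c, a))), a), c)   [R5 at 1.1.1.2.2]
2. cons(cons(h(cons(a, cons(c, a))), a), c)  →  cons(cons(a, a), c)   [R5 at 1.1]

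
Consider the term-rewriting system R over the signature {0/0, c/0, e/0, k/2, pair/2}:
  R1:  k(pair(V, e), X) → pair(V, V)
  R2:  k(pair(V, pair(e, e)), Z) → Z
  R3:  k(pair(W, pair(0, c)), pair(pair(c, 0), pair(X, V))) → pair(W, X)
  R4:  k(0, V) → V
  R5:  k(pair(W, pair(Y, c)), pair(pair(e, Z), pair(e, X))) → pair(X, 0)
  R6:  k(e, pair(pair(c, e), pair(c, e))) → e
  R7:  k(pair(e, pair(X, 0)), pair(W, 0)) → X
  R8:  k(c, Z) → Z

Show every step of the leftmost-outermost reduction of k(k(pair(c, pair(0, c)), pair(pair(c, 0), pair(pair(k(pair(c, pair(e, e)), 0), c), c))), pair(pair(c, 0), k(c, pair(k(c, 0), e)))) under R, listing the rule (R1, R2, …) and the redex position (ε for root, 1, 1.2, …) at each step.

1. k(k(pair(c, pair(0, c)), pair(pair(c, 0), pair(pair(k(pair(c, pair(e, e)), 0), c), c))), pair(pair(c, 0), k(c, pair(k(c, 0), e))))  →  k(pair(c, pair(k(pair(c, pair(e, e)), 0), c)), pair(pair(c, 0), k(c, pair(k(c, 0), e))))   [R3 at 1]
2. k(pair(c, pair(k(pair(c, pair(e, e)), 0), c)), pair(pair(c, 0), k(c, pair(k(c, 0), e))))  →  k(pair(c, pair(0, c)), pair(pair(c, 0), k(c, pair(k(c, 0), e))))   [R2 at 1.2.1]
3. k(pair(c, pair(0, c)), pair(pair(c, 0), k(c, pair(k(c, 0), e))))  →  k(pair(c, pair(0, c)), pair(pair(c, 0), pair(k(c, 0), e)))   [R8 at 2.2]
4. k(pair(c, pair(0, c)), pair(pair(c, 0), pair(k(c, 0), e)))  →  pair(c, k(c, 0))   [R3 at ε]
5. pair(c, k(c, 0))  →  pair(c, 0)   [R8 at 2]

pair(c, 0)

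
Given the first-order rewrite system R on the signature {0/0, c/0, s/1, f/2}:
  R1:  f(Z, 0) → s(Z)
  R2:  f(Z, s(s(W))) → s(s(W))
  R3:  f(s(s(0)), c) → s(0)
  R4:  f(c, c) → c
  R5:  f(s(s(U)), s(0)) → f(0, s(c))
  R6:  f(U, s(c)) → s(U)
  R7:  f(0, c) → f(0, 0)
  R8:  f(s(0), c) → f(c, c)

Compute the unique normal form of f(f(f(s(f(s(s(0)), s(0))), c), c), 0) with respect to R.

s(c)

1. f(f(f(s(f(s(s(0)), s(0))), c), c), 0)  →  s(f(f(s(f(s(s(0)), s(0))), c), c))   [R1 at ε]
2. s(f(f(s(f(s(s(0)), s(0))), c), c))  →  s(f(f(s(f(0, s(c))), c), c))   [R5 at 1.1.1.1]
3. s(f(f(s(f(0, s(c))), c), c))  →  s(f(f(s(s(0)), c), c))   [R6 at 1.1.1.1]
4. s(f(f(s(s(0)), c), c))  →  s(f(s(0), c))   [R3 at 1.1]
5. s(f(s(0), c))  →  s(f(c, c))   [R8 at 1]
6. s(f(c, c))  →  s(c)   [R4 at 1]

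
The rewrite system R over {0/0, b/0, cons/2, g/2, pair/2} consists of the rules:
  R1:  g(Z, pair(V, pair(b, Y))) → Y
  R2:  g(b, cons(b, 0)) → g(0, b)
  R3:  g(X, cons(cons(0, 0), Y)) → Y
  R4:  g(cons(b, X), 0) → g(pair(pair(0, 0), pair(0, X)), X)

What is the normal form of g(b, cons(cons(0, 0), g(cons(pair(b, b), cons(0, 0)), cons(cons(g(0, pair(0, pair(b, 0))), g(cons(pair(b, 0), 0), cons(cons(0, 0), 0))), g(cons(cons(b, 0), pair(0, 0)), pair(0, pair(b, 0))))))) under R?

0

1. g(b, cons(cons(0, 0), g(cons(pair(b, b), cons(0, 0)), cons(cons(g(0, pair(0, pair(b, 0))), g(cons(pair(b, 0), 0), cons(cons(0, 0), 0))), g(cons(cons(b, 0), pair(0, 0)), pair(0, pair(b, 0)))))))  →  g(cons(pair(b, b), cons(0, 0)), cons(cons(g(0, pair(0, pair(b, 0))), g(cons(pair(b, 0), 0), cons(cons(0, 0), 0))), g(cons(cons(b, 0), pair(0, 0)), pair(0, pair(b, 0)))))   [R3 at ε]
2. g(cons(pair(b, b), cons(0, 0)), cons(cons(g(0, pair(0, pair(b, 0))), g(cons(pair(b, 0), 0), cons(cons(0, 0), 0))), g(cons(cons(b, 0), pair(0, 0)), pair(0, pair(b, 0)))))  →  g(cons(pair(b, b), cons(0, 0)), cons(cons(0, g(cons(pair(b, 0), 0), cons(cons(0, 0), 0))), g(cons(cons(b, 0), pair(0, 0)), pair(0, pair(b, 0)))))   [R1 at 2.1.1]
3. g(cons(pair(b, b), cons(0, 0)), cons(cons(0, g(cons(pair(b, 0), 0), cons(cons(0, 0), 0))), g(cons(cons(b, 0), pair(0, 0)), pair(0, pair(b, 0)))))  →  g(cons(pair(b, b), cons(0, 0)), cons(cons(0, 0), g(cons(cons(b, 0), pair(0, 0)), pair(0, pair(b, 0)))))   [R3 at 2.1.2]
4. g(cons(pair(b, b), cons(0, 0)), cons(cons(0, 0), g(cons(cons(b, 0), pair(0, 0)), pair(0, pair(b, 0)))))  →  g(cons(cons(b, 0), pair(0, 0)), pair(0, pair(b, 0)))   [R3 at ε]
5. g(cons(cons(b, 0), pair(0, 0)), pair(0, pair(b, 0)))  →  0   [R1 at ε]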